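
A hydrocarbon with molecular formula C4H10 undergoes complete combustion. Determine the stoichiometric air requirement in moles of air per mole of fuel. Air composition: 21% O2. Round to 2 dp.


Balanced combustion: C4H10 + 6.5 O2 -> 4 CO2 + 5 H2O
O2 needed = C + H/4 = 4 + 10/4 = 6.50 moles
Air moles = O2 / 0.21 = 6.50 / 0.21 = 30.95 moles air


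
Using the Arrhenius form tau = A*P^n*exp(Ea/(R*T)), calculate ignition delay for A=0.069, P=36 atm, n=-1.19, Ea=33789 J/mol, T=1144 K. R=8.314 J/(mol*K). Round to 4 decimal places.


tau = A * P^n * exp(Ea/(R*T))
P^n = 36^(-1.19) = 0.01406048
Ea/(R*T) = 33789/(8.314*1144) = 3.552543
exp(Ea/(R*T)) = 34.901946
tau = 0.069 * 0.01406048 * 34.901946 = 0.0339 ms


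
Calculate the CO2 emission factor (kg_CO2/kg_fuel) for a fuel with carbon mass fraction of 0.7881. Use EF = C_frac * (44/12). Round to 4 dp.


EF = C_frac * (M_CO2 / M_C)
EF = 0.7881 * (44/12)
EF = 0.7881 * 3.666667 = 2.8897 kg_CO2/kg_fuel


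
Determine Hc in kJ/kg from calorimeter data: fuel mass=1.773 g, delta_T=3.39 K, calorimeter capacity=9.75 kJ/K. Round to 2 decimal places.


Hc = C_cal * delta_T / m_fuel
Q_released = 9.75 * 3.39 = 33.0525 kJ
m_fuel = 1.773 g = 1.773/1000 kg = 0.001773 kg
Hc = 33.0525 / 0.001773 = 18642.13 kJ/kg


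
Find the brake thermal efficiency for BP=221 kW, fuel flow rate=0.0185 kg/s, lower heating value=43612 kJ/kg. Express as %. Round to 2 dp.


eta_BTE = (BP / (mf * LHV)) * 100
Denominator = 0.0185 * 43612 = 806.8220 kW
eta_BTE = (221 / 806.8220) * 100 = 27.39%


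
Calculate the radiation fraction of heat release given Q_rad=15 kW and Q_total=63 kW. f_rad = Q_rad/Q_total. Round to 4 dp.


f_rad = Q_rad / Q_total
f_rad = 15 / 63 = 0.2381


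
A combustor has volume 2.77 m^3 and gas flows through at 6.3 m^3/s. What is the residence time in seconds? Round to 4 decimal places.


tau = V / Q_flow
tau = 2.77 / 6.3 = 0.4397 s


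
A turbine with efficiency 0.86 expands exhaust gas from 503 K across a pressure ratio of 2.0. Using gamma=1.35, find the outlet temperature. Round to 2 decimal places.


T_out = T_in * (1 - eta * (1 - PR^(-(gamma-1)/gamma)))
Exponent = -(1.35-1)/1.35 = -0.25925926
PR^exp = 2.0^(-0.25925926) = 0.83551680
Factor = 1 - 0.86*(1 - 0.83551680) = 0.85854445
T_out = 503 * 0.85854445 = 431.85 K


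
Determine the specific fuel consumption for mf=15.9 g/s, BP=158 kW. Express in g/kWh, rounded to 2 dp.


SFC = (mf / BP) * 3600
Rate = 15.9 / 158 = 0.100633 g/(s*kW)
SFC = 0.100633 * 3600 = 362.28 g/kWh


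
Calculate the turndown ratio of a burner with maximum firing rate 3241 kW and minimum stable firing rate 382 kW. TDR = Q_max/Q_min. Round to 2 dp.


TDR = Q_max / Q_min
TDR = 3241 / 382 = 8.48


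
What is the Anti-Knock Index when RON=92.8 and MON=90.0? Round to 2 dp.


AKI = (RON + MON) / 2
AKI = (92.8 + 90.0) / 2
AKI = 182.8 / 2 = 91.40


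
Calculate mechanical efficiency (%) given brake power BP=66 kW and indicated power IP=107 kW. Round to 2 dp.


eta_mech = (BP / IP) * 100
Ratio = 66 / 107 = 0.6168
eta_mech = 0.6168 * 100 = 61.68%


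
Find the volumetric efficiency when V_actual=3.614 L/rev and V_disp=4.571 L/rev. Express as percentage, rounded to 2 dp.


eta_v = (V_actual / V_disp) * 100
Ratio = 3.614 / 4.571 = 0.7906
eta_v = 0.7906 * 100 = 79.06%


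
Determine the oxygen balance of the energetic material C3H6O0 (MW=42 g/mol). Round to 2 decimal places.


OB = -1600 * (2C + H/2 - O) / MW
Inner = 2*3 + 6/2 - 0 = 9.00
OB = -1600 * 9.00 / 42 = -342.86%


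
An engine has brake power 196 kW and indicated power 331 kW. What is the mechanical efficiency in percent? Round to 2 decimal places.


eta_mech = (BP / IP) * 100
Ratio = 196 / 331 = 0.5921
eta_mech = 0.5921 * 100 = 59.21%


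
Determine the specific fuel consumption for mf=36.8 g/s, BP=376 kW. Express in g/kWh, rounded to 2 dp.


SFC = (mf / BP) * 3600
Rate = 36.8 / 376 = 0.097872 g/(s*kW)
SFC = 0.097872 * 3600 = 352.34 g/kWh


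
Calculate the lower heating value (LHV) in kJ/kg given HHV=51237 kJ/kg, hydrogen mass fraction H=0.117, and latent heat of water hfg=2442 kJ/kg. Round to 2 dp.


LHV = HHV - hfg * 9 * H
Water correction = 2442 * 9 * 0.117 = 2571.426 kJ/kg
LHV = 51237 - 2571.426 = 48665.57 kJ/kg


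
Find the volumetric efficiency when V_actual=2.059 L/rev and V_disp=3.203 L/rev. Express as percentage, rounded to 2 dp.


eta_v = (V_actual / V_disp) * 100
Ratio = 2.059 / 3.203 = 0.6428
eta_v = 0.6428 * 100 = 64.28%


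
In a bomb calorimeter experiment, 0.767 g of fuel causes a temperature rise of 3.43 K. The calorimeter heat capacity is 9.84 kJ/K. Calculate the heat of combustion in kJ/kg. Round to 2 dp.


Hc = C_cal * delta_T / m_fuel
Q_released = 9.84 * 3.43 = 33.7512 kJ
m_fuel = 0.767 g = 0.767/1000 kg = 0.000767 kg
Hc = 33.7512 / 0.000767 = 44004.17 kJ/kg


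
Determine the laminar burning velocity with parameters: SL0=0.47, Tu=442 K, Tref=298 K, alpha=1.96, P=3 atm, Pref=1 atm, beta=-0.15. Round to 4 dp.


SL = SL0 * (Tu/Tref)^alpha * (P/Pref)^beta
T ratio = 442/298 = 1.48322148
(T ratio)^alpha = 1.48322148^1.96 = 2.165528
(P/Pref)^beta = 3^(-0.15) = 0.848070
SL = 0.47 * 2.165528 * 0.848070 = 0.8632 m/s


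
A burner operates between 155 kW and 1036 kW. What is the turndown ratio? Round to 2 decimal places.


TDR = Q_max / Q_min
TDR = 1036 / 155 = 6.68


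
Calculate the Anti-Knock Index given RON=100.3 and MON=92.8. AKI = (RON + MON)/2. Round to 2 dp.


AKI = (RON + MON) / 2
AKI = (100.3 + 92.8) / 2
AKI = 193.1 / 2 = 96.55


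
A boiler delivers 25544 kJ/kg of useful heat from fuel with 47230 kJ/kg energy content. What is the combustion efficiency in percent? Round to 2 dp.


Efficiency = (Q_useful / Q_fuel) * 100
Efficiency = (25544 / 47230) * 100
Efficiency = 0.5408 * 100 = 54.08%


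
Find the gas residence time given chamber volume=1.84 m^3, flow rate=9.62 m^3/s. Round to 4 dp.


tau = V / Q_flow
tau = 1.84 / 9.62 = 0.1913 s


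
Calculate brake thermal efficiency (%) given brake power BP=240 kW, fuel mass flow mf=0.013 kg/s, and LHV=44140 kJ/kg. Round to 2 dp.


eta_BTE = (BP / (mf * LHV)) * 100
Denominator = 0.013 * 44140 = 573.8200 kW
eta_BTE = (240 / 573.8200) * 100 = 41.82%


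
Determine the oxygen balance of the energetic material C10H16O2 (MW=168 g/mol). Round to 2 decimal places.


OB = -1600 * (2C + H/2 - O) / MW
Inner = 2*10 + 16/2 - 2 = 26.00
OB = -1600 * 26.00 / 168 = -247.62%


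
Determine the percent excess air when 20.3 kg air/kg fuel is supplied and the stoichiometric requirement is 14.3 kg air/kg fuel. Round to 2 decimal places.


Excess air = actual - stoichiometric = 20.3 - 14.3 = 6.00 kg/kg fuel
Excess air % = (excess / stoich) * 100 = (6.00 / 14.3) * 100 = 41.96%


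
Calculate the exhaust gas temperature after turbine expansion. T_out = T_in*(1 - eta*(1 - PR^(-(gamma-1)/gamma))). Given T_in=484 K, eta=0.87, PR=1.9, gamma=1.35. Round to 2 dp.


T_out = T_in * (1 - eta * (1 - PR^(-(gamma-1)/gamma)))
Exponent = -(1.35-1)/1.35 = -0.25925926
PR^exp = 1.9^(-0.25925926) = 0.84670193
Factor = 1 - 0.87*(1 - 0.84670193) = 0.86663068
T_out = 484 * 0.86663068 = 419.45 K


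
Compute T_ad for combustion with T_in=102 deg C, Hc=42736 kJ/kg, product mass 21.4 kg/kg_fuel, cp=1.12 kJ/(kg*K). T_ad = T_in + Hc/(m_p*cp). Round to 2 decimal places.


T_ad = T_in + Hc / (m_p * cp)
Denominator = 21.4 * 1.12 = 23.9680
Temperature rise = 42736 / 23.9680 = 1783.04 K
T_ad = 102 + 1783.04 = 1885.04 deg C


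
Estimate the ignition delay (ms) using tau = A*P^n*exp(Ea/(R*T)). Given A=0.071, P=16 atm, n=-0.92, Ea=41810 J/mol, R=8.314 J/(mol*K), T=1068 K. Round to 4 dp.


tau = A * P^n * exp(Ea/(R*T))
P^n = 16^(-0.92) = 0.07802066
Ea/(R*T) = 41810/(8.314*1068) = 4.708677
exp(Ea/(R*T)) = 110.905328
tau = 0.071 * 0.07802066 * 110.905328 = 0.6144 ms


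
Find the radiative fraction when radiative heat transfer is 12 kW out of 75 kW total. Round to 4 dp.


f_rad = Q_rad / Q_total
f_rad = 12 / 75 = 0.1600


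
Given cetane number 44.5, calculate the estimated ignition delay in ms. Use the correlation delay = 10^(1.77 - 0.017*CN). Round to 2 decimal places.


delay = 10^(1.77 - 0.017*CN)
Exponent = 1.77 - 0.017*44.5 = 1.0135
delay = 10^1.0135 = 10.32 ms


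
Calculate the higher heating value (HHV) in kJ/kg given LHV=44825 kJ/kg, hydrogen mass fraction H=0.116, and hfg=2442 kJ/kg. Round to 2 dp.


HHV = LHV + hfg * 9 * H
Water addition = 2442 * 9 * 0.116 = 2549.448 kJ/kg
HHV = 44825 + 2549.448 = 47374.45 kJ/kg


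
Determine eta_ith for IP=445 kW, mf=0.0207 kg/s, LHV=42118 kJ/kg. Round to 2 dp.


eta_ith = (IP / (mf * LHV)) * 100
Denominator = 0.0207 * 42118 = 871.8426 kW
eta_ith = (445 / 871.8426) * 100 = 51.04%


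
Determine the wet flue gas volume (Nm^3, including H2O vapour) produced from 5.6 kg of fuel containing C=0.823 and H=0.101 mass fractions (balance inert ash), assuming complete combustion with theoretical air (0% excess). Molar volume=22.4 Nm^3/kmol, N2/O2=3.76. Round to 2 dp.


Per kg fuel: CO2 = (C/12 kmol)*22.4 = (0.823/12)*22.4 = 1.53627 Nm^3
Per kg fuel: H2O = (H/2 kmol)*22.4 = (0.101/2)*22.4 = 1.13120 Nm^3
O2 needed per kg fuel = C/12 + H/4 = 0.823/12 + 0.101/4 = 0.09383333 kmol
Per kg fuel: N2 = O2*3.76*22.4 = 0.09383333*3.76*22.4 = 7.90302 Nm^3
Total per kg = 1.53627 + 1.13120 + 7.90302 = 10.57049 Nm^3
Total = 10.57049 * 5.6 = 59.19 Nm^3


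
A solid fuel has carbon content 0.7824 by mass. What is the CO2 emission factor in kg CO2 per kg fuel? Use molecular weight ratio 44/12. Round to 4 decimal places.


EF = C_frac * (M_CO2 / M_C)
EF = 0.7824 * (44/12)
EF = 0.7824 * 3.666667 = 2.8688 kg_CO2/kg_fuel


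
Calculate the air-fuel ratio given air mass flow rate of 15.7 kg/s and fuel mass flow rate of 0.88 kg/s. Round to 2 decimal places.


AFR = m_air / m_fuel
AFR = 15.7 / 0.88 = 17.84


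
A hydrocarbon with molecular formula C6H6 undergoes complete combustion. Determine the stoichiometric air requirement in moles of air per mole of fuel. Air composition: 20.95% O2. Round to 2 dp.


Balanced combustion: C6H6 + 7.5 O2 -> 6 CO2 + 3 H2O
O2 needed = C + H/4 = 6 + 6/4 = 7.50 moles
Air moles = O2 / 0.2095 = 7.50 / 0.2095 = 35.80 moles air


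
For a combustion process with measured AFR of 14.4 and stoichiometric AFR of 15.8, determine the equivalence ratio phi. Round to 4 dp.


phi = AFR_stoich / AFR_actual
phi = 15.8 / 14.4 = 1.0972


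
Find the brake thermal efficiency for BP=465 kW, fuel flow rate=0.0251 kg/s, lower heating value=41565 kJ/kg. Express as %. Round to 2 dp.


eta_BTE = (BP / (mf * LHV)) * 100
Denominator = 0.0251 * 41565 = 1043.2815 kW
eta_BTE = (465 / 1043.2815) * 100 = 44.57%


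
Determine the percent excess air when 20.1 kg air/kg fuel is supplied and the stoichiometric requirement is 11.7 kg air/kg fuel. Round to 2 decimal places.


Excess air = actual - stoichiometric = 20.1 - 11.7 = 8.40 kg/kg fuel
Excess air % = (excess / stoich) * 100 = (8.40 / 11.7) * 100 = 71.79%


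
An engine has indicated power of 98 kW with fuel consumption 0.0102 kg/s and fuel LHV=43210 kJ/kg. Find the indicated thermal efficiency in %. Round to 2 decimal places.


eta_ith = (IP / (mf * LHV)) * 100
Denominator = 0.0102 * 43210 = 440.7420 kW
eta_ith = (98 / 440.7420) * 100 = 22.24%


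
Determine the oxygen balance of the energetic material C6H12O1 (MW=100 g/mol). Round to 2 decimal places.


OB = -1600 * (2C + H/2 - O) / MW
Inner = 2*6 + 12/2 - 1 = 17.00
OB = -1600 * 17.00 / 100 = -272.00%


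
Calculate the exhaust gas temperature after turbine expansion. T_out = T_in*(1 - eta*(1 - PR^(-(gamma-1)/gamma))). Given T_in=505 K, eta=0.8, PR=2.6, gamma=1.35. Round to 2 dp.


T_out = T_in * (1 - eta * (1 - PR^(-(gamma-1)/gamma)))
Exponent = -(1.35-1)/1.35 = -0.25925926
PR^exp = 2.6^(-0.25925926) = 0.78057442
Factor = 1 - 0.8*(1 - 0.78057442) = 0.82445954
T_out = 505 * 0.82445954 = 416.35 K


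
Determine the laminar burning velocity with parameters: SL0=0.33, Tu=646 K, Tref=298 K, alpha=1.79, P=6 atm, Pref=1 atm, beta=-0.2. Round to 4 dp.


SL = SL0 * (Tu/Tref)^alpha * (P/Pref)^beta
T ratio = 646/298 = 2.16778523
(T ratio)^alpha = 2.16778523^1.79 = 3.994561
(P/Pref)^beta = 6^(-0.2) = 0.698827
SL = 0.33 * 3.994561 * 0.698827 = 0.9212 m/s


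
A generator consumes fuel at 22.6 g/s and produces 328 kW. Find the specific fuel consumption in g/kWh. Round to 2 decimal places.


SFC = (mf / BP) * 3600
Rate = 22.6 / 328 = 0.068902 g/(s*kW)
SFC = 0.068902 * 3600 = 248.05 g/kWh


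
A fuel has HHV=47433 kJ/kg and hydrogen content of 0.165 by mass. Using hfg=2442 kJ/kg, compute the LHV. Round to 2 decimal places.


LHV = HHV - hfg * 9 * H
Water correction = 2442 * 9 * 0.165 = 3626.370 kJ/kg
LHV = 47433 - 3626.370 = 43806.63 kJ/kg


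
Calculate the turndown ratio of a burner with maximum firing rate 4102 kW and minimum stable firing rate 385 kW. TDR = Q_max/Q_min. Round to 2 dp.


TDR = Q_max / Q_min
TDR = 4102 / 385 = 10.65


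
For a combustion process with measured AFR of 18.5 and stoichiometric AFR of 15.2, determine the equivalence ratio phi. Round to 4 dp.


phi = AFR_stoich / AFR_actual
phi = 15.2 / 18.5 = 0.8216


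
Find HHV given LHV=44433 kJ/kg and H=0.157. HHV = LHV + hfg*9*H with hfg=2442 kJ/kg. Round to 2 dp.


HHV = LHV + hfg * 9 * H
Water addition = 2442 * 9 * 0.157 = 3450.546 kJ/kg
HHV = 44433 + 3450.546 = 47883.55 kJ/kg


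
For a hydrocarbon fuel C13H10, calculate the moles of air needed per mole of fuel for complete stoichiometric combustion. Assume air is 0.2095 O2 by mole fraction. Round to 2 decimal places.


Balanced combustion: C13H10 + 15.5 O2 -> 13 CO2 + 5 H2O
O2 needed = C + H/4 = 13 + 10/4 = 15.50 moles
Air moles = O2 / 0.2095 = 15.50 / 0.2095 = 73.99 moles air


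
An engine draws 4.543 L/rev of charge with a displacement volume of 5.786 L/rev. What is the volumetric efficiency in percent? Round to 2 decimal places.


eta_v = (V_actual / V_disp) * 100
Ratio = 4.543 / 5.786 = 0.7852
eta_v = 0.7852 * 100 = 78.52%


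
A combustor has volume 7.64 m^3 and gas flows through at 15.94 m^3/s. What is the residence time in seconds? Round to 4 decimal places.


tau = V / Q_flow
tau = 7.64 / 15.94 = 0.4793 s


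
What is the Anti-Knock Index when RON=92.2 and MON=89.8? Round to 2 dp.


AKI = (RON + MON) / 2
AKI = (92.2 + 89.8) / 2
AKI = 182.0 / 2 = 91.00


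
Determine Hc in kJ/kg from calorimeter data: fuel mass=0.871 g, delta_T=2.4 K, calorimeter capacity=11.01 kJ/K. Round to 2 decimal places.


Hc = C_cal * delta_T / m_fuel
Q_released = 11.01 * 2.4 = 26.4240 kJ
m_fuel = 0.871 g = 0.871/1000 kg = 0.000871 kg
Hc = 26.4240 / 0.000871 = 30337.54 kJ/kg


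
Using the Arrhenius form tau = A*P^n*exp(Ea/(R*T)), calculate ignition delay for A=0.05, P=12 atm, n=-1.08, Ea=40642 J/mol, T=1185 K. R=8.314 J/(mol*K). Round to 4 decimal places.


tau = A * P^n * exp(Ea/(R*T))
P^n = 12^(-1.08) = 0.06831000
Ea/(R*T) = 40642/(8.314*1185) = 4.125216
exp(Ea/(R*T)) = 61.881179
tau = 0.05 * 0.06831000 * 61.881179 = 0.2114 ms


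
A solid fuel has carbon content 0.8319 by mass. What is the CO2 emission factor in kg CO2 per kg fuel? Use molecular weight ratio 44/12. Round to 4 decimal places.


EF = C_frac * (M_CO2 / M_C)
EF = 0.8319 * (44/12)
EF = 0.8319 * 3.666667 = 3.0503 kg_CO2/kg_fuel


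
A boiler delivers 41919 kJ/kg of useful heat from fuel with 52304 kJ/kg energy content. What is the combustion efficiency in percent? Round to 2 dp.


Efficiency = (Q_useful / Q_fuel) * 100
Efficiency = (41919 / 52304) * 100
Efficiency = 0.8014 * 100 = 80.14%


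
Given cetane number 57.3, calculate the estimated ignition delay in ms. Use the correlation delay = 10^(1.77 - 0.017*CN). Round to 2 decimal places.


delay = 10^(1.77 - 0.017*CN)
Exponent = 1.77 - 0.017*57.3 = 0.7959
delay = 10^0.7959 = 6.25 ms


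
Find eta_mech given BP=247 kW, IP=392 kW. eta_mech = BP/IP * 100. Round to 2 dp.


eta_mech = (BP / IP) * 100
Ratio = 247 / 392 = 0.6301
eta_mech = 0.6301 * 100 = 63.01%


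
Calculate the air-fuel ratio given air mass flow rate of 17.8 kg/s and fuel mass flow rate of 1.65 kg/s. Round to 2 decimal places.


AFR = m_air / m_fuel
AFR = 17.8 / 1.65 = 10.79


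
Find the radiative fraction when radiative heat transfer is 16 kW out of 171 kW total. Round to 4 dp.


f_rad = Q_rad / Q_total
f_rad = 16 / 171 = 0.0936


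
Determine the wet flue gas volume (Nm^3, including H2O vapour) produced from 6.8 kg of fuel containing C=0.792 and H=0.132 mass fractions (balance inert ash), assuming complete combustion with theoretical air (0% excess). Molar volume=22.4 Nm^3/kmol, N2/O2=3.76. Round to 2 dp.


Per kg fuel: CO2 = (C/12 kmol)*22.4 = (0.792/12)*22.4 = 1.47840 Nm^3
Per kg fuel: H2O = (H/2 kmol)*22.4 = (0.132/2)*22.4 = 1.47840 Nm^3
O2 needed per kg fuel = C/12 + H/4 = 0.792/12 + 0.132/4 = 0.09900000 kmol
Per kg fuel: N2 = O2*3.76*22.4 = 0.09900000*3.76*22.4 = 8.33818 Nm^3
Total per kg = 1.47840 + 1.47840 + 8.33818 = 11.29498 Nm^3
Total = 11.29498 * 6.8 = 76.81 Nm^3


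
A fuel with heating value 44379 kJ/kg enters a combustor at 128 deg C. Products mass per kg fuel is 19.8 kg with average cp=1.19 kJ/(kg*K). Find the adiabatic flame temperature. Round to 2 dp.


T_ad = T_in + Hc / (m_p * cp)
Denominator = 19.8 * 1.19 = 23.5620
Temperature rise = 44379 / 23.5620 = 1883.50 K
T_ad = 128 + 1883.50 = 2011.50 deg C


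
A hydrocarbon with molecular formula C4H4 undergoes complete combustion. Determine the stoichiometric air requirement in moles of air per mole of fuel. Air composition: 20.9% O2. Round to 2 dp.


Balanced combustion: C4H4 + 5 O2 -> 4 CO2 + 2 H2O
O2 needed = C + H/4 = 4 + 4/4 = 5.00 moles
Air moles = O2 / 0.209 = 5.00 / 0.209 = 23.92 moles air


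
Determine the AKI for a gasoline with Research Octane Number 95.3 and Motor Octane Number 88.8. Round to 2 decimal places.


AKI = (RON + MON) / 2
AKI = (95.3 + 88.8) / 2
AKI = 184.1 / 2 = 92.05


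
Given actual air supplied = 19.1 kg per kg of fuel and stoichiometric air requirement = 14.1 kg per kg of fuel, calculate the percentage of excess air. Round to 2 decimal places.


Excess air = actual - stoichiometric = 19.1 - 14.1 = 5.00 kg/kg fuel
Excess air % = (excess / stoich) * 100 = (5.00 / 14.1) * 100 = 35.46%


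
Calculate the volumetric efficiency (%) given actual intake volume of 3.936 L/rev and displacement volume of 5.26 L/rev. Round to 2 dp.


eta_v = (V_actual / V_disp) * 100
Ratio = 3.936 / 5.26 = 0.7483
eta_v = 0.7483 * 100 = 74.83%


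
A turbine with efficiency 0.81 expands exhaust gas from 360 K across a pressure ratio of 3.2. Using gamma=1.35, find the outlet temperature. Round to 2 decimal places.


T_out = T_in * (1 - eta * (1 - PR^(-(gamma-1)/gamma)))
Exponent = -(1.35-1)/1.35 = -0.25925926
PR^exp = 3.2^(-0.25925926) = 0.73966521
Factor = 1 - 0.81*(1 - 0.73966521) = 0.78912882
T_out = 360 * 0.78912882 = 284.09 K


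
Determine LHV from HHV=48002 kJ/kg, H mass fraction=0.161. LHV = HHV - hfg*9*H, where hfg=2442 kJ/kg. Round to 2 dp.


LHV = HHV - hfg * 9 * H
Water correction = 2442 * 9 * 0.161 = 3538.458 kJ/kg
LHV = 48002 - 3538.458 = 44463.54 kJ/kg


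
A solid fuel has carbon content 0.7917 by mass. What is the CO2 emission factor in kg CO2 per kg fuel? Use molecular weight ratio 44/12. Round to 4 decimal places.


EF = C_frac * (M_CO2 / M_C)
EF = 0.7917 * (44/12)
EF = 0.7917 * 3.666667 = 2.9029 kg_CO2/kg_fuel


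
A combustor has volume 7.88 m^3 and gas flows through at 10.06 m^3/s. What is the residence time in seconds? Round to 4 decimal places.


tau = V / Q_flow
tau = 7.88 / 10.06 = 0.7833 s


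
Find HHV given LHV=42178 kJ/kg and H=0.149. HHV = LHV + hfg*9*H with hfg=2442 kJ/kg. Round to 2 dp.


HHV = LHV + hfg * 9 * H
Water addition = 2442 * 9 * 0.149 = 3274.722 kJ/kg
HHV = 42178 + 3274.722 = 45452.72 kJ/kg


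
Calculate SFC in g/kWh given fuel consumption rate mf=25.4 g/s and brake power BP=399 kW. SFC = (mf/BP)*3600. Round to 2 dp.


SFC = (mf / BP) * 3600
Rate = 25.4 / 399 = 0.063659 g/(s*kW)
SFC = 0.063659 * 3600 = 229.17 g/kWh


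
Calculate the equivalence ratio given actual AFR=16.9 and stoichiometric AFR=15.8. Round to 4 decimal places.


phi = AFR_stoich / AFR_actual
phi = 15.8 / 16.9 = 0.9349


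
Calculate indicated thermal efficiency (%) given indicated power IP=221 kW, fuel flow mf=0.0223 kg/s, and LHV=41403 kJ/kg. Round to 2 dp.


eta_ith = (IP / (mf * LHV)) * 100
Denominator = 0.0223 * 41403 = 923.2869 kW
eta_ith = (221 / 923.2869) * 100 = 23.94%


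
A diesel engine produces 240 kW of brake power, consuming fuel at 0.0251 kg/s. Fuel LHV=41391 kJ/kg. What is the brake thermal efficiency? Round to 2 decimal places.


eta_BTE = (BP / (mf * LHV)) * 100
Denominator = 0.0251 * 41391 = 1038.9141 kW
eta_BTE = (240 / 1038.9141) * 100 = 23.10%


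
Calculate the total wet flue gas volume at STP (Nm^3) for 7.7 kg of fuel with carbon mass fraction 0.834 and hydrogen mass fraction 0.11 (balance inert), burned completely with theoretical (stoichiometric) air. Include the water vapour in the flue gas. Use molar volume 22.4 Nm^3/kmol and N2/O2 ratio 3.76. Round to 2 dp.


Per kg fuel: CO2 = (C/12 kmol)*22.4 = (0.834/12)*22.4 = 1.55680 Nm^3
Per kg fuel: H2O = (H/2 kmol)*22.4 = (0.11/2)*22.4 = 1.23200 Nm^3
O2 needed per kg fuel = C/12 + H/4 = 0.834/12 + 0.11/4 = 0.09700000 kmol
Per kg fuel: N2 = O2*3.76*22.4 = 0.09700000*3.76*22.4 = 8.16973 Nm^3
Total per kg = 1.55680 + 1.23200 + 8.16973 = 10.95853 Nm^3
Total = 10.95853 * 7.7 = 84.38 Nm^3


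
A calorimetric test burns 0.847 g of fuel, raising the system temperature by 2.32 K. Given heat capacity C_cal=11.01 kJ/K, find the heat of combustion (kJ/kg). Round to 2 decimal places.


Hc = C_cal * delta_T / m_fuel
Q_released = 11.01 * 2.32 = 25.5432 kJ
m_fuel = 0.847 g = 0.847/1000 kg = 0.000847 kg
Hc = 25.5432 / 0.000847 = 30157.26 kJ/kg


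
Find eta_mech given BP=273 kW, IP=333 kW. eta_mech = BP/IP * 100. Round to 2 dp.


eta_mech = (BP / IP) * 100
Ratio = 273 / 333 = 0.8198
eta_mech = 0.8198 * 100 = 81.98%


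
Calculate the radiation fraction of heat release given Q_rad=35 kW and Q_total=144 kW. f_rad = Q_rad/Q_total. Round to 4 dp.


f_rad = Q_rad / Q_total
f_rad = 35 / 144 = 0.2431


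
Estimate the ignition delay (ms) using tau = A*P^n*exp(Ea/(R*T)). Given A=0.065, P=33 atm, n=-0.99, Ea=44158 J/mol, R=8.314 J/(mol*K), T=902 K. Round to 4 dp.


tau = A * P^n * exp(Ea/(R*T))
P^n = 33^(-0.99) = 0.03138132
Ea/(R*T) = 44158/(8.314*902) = 5.888339
exp(Ea/(R*T)) = 360.805647
tau = 0.065 * 0.03138132 * 360.805647 = 0.7360 ms


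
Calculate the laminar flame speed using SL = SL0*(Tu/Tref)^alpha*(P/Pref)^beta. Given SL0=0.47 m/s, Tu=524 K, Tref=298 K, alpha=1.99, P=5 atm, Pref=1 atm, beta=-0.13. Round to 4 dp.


SL = SL0 * (Tu/Tref)^alpha * (P/Pref)^beta
T ratio = 524/298 = 1.75838926
(T ratio)^alpha = 1.75838926^1.99 = 3.074531
(P/Pref)^beta = 5^(-0.13) = 0.811211
SL = 0.47 * 3.074531 * 0.811211 = 1.1722 m/s


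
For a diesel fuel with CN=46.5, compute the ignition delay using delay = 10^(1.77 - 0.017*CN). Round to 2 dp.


delay = 10^(1.77 - 0.017*CN)
Exponent = 1.77 - 0.017*46.5 = 0.9795
delay = 10^0.9795 = 9.54 ms


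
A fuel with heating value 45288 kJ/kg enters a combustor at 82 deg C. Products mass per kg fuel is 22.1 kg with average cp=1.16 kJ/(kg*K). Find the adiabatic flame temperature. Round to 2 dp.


T_ad = T_in + Hc / (m_p * cp)
Denominator = 22.1 * 1.16 = 25.6360
Temperature rise = 45288 / 25.6360 = 1766.58 K
T_ad = 82 + 1766.58 = 1848.58 deg C


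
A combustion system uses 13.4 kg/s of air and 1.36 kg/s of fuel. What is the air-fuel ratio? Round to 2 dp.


AFR = m_air / m_fuel
AFR = 13.4 / 1.36 = 9.85


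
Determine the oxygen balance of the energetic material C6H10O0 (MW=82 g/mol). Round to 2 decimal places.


OB = -1600 * (2C + H/2 - O) / MW
Inner = 2*6 + 10/2 - 0 = 17.00
OB = -1600 * 17.00 / 82 = -331.71%


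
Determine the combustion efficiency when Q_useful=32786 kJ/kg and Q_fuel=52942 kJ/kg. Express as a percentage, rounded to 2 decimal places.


Efficiency = (Q_useful / Q_fuel) * 100
Efficiency = (32786 / 52942) * 100
Efficiency = 0.6193 * 100 = 61.93%


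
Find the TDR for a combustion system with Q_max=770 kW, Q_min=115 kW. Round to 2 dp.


TDR = Q_max / Q_min
TDR = 770 / 115 = 6.70


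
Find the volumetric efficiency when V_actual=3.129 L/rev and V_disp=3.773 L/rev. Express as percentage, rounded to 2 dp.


eta_v = (V_actual / V_disp) * 100
Ratio = 3.129 / 3.773 = 0.8293
eta_v = 0.8293 * 100 = 82.93%


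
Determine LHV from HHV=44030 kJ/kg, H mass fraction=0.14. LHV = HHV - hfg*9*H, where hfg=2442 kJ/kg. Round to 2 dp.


LHV = HHV - hfg * 9 * H
Water correction = 2442 * 9 * 0.14 = 3076.920 kJ/kg
LHV = 44030 - 3076.920 = 40953.08 kJ/kg


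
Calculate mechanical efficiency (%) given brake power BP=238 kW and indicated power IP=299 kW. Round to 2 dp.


eta_mech = (BP / IP) * 100
Ratio = 238 / 299 = 0.7960
eta_mech = 0.7960 * 100 = 79.60%


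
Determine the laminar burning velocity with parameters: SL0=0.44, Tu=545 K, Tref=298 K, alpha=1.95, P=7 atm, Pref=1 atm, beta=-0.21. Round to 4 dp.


SL = SL0 * (Tu/Tref)^alpha * (P/Pref)^beta
T ratio = 545/298 = 1.82885906
(T ratio)^alpha = 1.82885906^1.95 = 3.245275
(P/Pref)^beta = 7^(-0.21) = 0.664553
SL = 0.44 * 3.245275 * 0.664553 = 0.9489 m/s


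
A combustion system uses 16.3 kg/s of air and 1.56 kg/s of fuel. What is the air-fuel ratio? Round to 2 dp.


AFR = m_air / m_fuel
AFR = 16.3 / 1.56 = 10.45


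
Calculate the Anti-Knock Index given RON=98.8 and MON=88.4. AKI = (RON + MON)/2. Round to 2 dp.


AKI = (RON + MON) / 2
AKI = (98.8 + 88.4) / 2
AKI = 187.2 / 2 = 93.60


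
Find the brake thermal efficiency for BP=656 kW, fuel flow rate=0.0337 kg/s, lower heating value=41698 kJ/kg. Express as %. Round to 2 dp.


eta_BTE = (BP / (mf * LHV)) * 100
Denominator = 0.0337 * 41698 = 1405.2226 kW
eta_BTE = (656 / 1405.2226) * 100 = 46.68%


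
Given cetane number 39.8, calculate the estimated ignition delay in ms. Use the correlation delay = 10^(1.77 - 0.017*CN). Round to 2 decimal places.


delay = 10^(1.77 - 0.017*CN)
Exponent = 1.77 - 0.017*39.8 = 1.0934
delay = 10^1.0934 = 12.40 ms


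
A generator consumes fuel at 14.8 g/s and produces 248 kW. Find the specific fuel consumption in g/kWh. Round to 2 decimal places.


SFC = (mf / BP) * 3600
Rate = 14.8 / 248 = 0.059677 g/(s*kW)
SFC = 0.059677 * 3600 = 214.84 g/kWh


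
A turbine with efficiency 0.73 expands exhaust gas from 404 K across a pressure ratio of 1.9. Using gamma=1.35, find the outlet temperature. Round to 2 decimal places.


T_out = T_in * (1 - eta * (1 - PR^(-(gamma-1)/gamma)))
Exponent = -(1.35-1)/1.35 = -0.25925926
PR^exp = 1.9^(-0.25925926) = 0.84670193
Factor = 1 - 0.73*(1 - 0.84670193) = 0.88809241
T_out = 404 * 0.88809241 = 358.79 K


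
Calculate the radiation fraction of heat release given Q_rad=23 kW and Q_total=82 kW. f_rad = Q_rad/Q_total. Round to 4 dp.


f_rad = Q_rad / Q_total
f_rad = 23 / 82 = 0.2805


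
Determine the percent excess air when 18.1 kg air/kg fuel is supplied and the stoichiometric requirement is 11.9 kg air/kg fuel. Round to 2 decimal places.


Excess air = actual - stoichiometric = 18.1 - 11.9 = 6.20 kg/kg fuel
Excess air % = (excess / stoich) * 100 = (6.20 / 11.9) * 100 = 52.10%


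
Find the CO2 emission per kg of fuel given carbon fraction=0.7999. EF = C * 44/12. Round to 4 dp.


EF = C_frac * (M_CO2 / M_C)
EF = 0.7999 * (44/12)
EF = 0.7999 * 3.666667 = 2.9330 kg_CO2/kg_fuel


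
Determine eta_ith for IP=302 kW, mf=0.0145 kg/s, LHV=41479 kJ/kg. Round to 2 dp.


eta_ith = (IP / (mf * LHV)) * 100
Denominator = 0.0145 * 41479 = 601.4455 kW
eta_ith = (302 / 601.4455) * 100 = 50.21%


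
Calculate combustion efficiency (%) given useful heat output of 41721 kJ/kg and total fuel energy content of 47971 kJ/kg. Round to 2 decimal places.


Efficiency = (Q_useful / Q_fuel) * 100
Efficiency = (41721 / 47971) * 100
Efficiency = 0.8697 * 100 = 86.97%


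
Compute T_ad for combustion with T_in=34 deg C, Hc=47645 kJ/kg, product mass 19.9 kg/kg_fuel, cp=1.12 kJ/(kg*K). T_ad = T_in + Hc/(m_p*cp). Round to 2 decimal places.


T_ad = T_in + Hc / (m_p * cp)
Denominator = 19.9 * 1.12 = 22.2880
Temperature rise = 47645 / 22.2880 = 2137.70 K
T_ad = 34 + 2137.70 = 2171.70 deg C


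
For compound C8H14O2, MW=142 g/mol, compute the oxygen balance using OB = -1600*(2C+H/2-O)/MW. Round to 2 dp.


OB = -1600 * (2C + H/2 - O) / MW
Inner = 2*8 + 14/2 - 2 = 21.00
OB = -1600 * 21.00 / 142 = -236.62%


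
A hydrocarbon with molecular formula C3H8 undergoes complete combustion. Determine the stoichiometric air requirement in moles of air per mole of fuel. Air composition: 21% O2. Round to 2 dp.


Balanced combustion: C3H8 + 5 O2 -> 3 CO2 + 4 H2O
O2 needed = C + H/4 = 3 + 8/4 = 5.00 moles
Air moles = O2 / 0.21 = 5.00 / 0.21 = 23.81 moles air


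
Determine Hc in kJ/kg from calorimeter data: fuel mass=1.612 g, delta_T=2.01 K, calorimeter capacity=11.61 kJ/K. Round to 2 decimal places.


Hc = C_cal * delta_T / m_fuel
Q_released = 11.61 * 2.01 = 23.3361 kJ
m_fuel = 1.612 g = 1.612/1000 kg = 0.001612 kg
Hc = 23.3361 / 0.001612 = 14476.49 kJ/kg


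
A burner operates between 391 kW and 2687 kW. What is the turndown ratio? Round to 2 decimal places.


TDR = Q_max / Q_min
TDR = 2687 / 391 = 6.87


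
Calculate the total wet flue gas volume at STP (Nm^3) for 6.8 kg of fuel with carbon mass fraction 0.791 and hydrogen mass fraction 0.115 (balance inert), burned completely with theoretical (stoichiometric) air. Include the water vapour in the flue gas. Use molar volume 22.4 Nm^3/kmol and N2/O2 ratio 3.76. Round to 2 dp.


Per kg fuel: CO2 = (C/12 kmol)*22.4 = (0.791/12)*22.4 = 1.47653 Nm^3
Per kg fuel: H2O = (H/2 kmol)*22.4 = (0.115/2)*22.4 = 1.28800 Nm^3
O2 needed per kg fuel = C/12 + H/4 = 0.791/12 + 0.115/4 = 0.09466667 kmol
Per kg fuel: N2 = O2*3.76*22.4 = 0.09466667*3.76*22.4 = 7.97321 Nm^3
Total per kg = 1.47653 + 1.28800 + 7.97321 = 10.73774 Nm^3
Total = 10.73774 * 6.8 = 73.02 Nm^3


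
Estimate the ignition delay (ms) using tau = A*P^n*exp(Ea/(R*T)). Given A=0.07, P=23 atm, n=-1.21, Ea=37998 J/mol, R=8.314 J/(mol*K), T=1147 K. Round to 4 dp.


tau = A * P^n * exp(Ea/(R*T))
P^n = 23^(-1.21) = 0.02250657
Ea/(R*T) = 37998/(8.314*1147) = 3.984624
exp(Ea/(R*T)) = 53.765047
tau = 0.07 * 0.02250657 * 53.765047 = 0.0847 ms


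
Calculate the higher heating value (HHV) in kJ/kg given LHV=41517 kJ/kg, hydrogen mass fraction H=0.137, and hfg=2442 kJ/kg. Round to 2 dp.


HHV = LHV + hfg * 9 * H
Water addition = 2442 * 9 * 0.137 = 3010.986 kJ/kg
HHV = 41517 + 3010.986 = 44527.99 kJ/kg


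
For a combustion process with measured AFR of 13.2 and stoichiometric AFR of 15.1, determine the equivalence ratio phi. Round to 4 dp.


phi = AFR_stoich / AFR_actual
phi = 15.1 / 13.2 = 1.1439


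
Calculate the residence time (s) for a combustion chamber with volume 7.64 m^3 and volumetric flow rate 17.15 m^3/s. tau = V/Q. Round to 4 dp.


tau = V / Q_flow
tau = 7.64 / 17.15 = 0.4455 s


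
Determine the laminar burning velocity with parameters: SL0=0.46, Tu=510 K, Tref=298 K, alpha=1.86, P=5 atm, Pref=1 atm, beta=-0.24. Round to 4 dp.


SL = SL0 * (Tu/Tref)^alpha * (P/Pref)^beta
T ratio = 510/298 = 1.71140940
(T ratio)^alpha = 1.71140940^1.86 = 2.716679
(P/Pref)^beta = 5^(-0.24) = 0.679590
SL = 0.46 * 2.716679 * 0.679590 = 0.8493 m/s


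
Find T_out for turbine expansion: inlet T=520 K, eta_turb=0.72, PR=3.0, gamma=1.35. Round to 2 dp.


T_out = T_in * (1 - eta * (1 - PR^(-(gamma-1)/gamma)))
Exponent = -(1.35-1)/1.35 = -0.25925926
PR^exp = 3.0^(-0.25925926) = 0.75214556
Factor = 1 - 0.72*(1 - 0.75214556) = 0.82154480
T_out = 520 * 0.82154480 = 427.20 K


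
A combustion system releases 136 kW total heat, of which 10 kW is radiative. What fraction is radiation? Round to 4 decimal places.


f_rad = Q_rad / Q_total
f_rad = 10 / 136 = 0.0735


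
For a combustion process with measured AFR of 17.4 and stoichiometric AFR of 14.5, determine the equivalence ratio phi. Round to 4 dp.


phi = AFR_stoich / AFR_actual
phi = 14.5 / 17.4 = 0.8333


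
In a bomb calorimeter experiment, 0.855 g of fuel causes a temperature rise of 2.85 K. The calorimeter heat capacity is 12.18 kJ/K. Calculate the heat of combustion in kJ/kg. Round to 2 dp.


Hc = C_cal * delta_T / m_fuel
Q_released = 12.18 * 2.85 = 34.7130 kJ
m_fuel = 0.855 g = 0.855/1000 kg = 0.000855 kg
Hc = 34.7130 / 0.000855 = 40600.00 kJ/kg


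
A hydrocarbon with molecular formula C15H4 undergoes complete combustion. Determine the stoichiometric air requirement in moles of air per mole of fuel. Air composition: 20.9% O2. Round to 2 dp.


Balanced combustion: C15H4 + 16 O2 -> 15 CO2 + 2 H2O
O2 needed = C + H/4 = 15 + 4/4 = 16.00 moles
Air moles = O2 / 0.209 = 16.00 / 0.209 = 76.56 moles air


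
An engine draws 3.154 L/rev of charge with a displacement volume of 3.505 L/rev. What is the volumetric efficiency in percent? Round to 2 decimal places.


eta_v = (V_actual / V_disp) * 100
Ratio = 3.154 / 3.505 = 0.8999
eta_v = 0.8999 * 100 = 89.99%


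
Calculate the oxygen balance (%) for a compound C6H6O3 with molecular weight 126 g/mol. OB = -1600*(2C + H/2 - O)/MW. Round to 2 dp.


OB = -1600 * (2C + H/2 - O) / MW
Inner = 2*6 + 6/2 - 3 = 12.00
OB = -1600 * 12.00 / 126 = -152.38%


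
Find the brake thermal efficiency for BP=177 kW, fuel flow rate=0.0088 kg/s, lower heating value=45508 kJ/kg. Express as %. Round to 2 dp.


eta_BTE = (BP / (mf * LHV)) * 100
Denominator = 0.0088 * 45508 = 400.4704 kW
eta_BTE = (177 / 400.4704) * 100 = 44.20%


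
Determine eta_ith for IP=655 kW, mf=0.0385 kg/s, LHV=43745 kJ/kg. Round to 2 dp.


eta_ith = (IP / (mf * LHV)) * 100
Denominator = 0.0385 * 43745 = 1684.1825 kW
eta_ith = (655 / 1684.1825) * 100 = 38.89%


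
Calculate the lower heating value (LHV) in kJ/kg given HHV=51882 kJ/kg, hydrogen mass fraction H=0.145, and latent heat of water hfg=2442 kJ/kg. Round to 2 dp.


LHV = HHV - hfg * 9 * H
Water correction = 2442 * 9 * 0.145 = 3186.810 kJ/kg
LHV = 51882 - 3186.810 = 48695.19 kJ/kg


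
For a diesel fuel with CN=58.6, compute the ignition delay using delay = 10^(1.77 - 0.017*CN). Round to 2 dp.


delay = 10^(1.77 - 0.017*CN)
Exponent = 1.77 - 0.017*58.6 = 0.7738
delay = 10^0.7738 = 5.94 ms


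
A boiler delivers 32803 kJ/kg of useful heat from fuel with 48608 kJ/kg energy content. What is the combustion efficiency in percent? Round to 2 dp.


Efficiency = (Q_useful / Q_fuel) * 100
Efficiency = (32803 / 48608) * 100
Efficiency = 0.6748 * 100 = 67.48%


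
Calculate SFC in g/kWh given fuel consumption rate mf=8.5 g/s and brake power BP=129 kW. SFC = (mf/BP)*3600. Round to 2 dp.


SFC = (mf / BP) * 3600
Rate = 8.5 / 129 = 0.065891 g/(s*kW)
SFC = 0.065891 * 3600 = 237.21 g/kWh


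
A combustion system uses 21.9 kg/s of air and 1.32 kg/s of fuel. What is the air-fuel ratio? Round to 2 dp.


AFR = m_air / m_fuel
AFR = 21.9 / 1.32 = 16.59


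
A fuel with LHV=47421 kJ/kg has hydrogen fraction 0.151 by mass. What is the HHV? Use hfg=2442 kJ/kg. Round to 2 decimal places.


HHV = LHV + hfg * 9 * H
Water addition = 2442 * 9 * 0.151 = 3318.678 kJ/kg
HHV = 47421 + 3318.678 = 50739.68 kJ/kg


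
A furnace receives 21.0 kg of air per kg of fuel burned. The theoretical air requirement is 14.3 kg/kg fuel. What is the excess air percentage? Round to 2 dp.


Excess air = actual - stoichiometric = 21.0 - 14.3 = 6.70 kg/kg fuel
Excess air % = (excess / stoich) * 100 = (6.70 / 14.3) * 100 = 46.85%


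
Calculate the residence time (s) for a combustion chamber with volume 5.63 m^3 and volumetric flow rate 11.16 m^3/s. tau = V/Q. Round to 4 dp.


tau = V / Q_flow
tau = 5.63 / 11.16 = 0.5045 s


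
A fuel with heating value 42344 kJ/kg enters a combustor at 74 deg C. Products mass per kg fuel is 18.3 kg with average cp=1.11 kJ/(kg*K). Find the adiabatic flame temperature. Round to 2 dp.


T_ad = T_in + Hc / (m_p * cp)
Denominator = 18.3 * 1.11 = 20.3130
Temperature rise = 42344 / 20.3130 = 2084.58 K
T_ad = 74 + 2084.58 = 2158.58 deg C


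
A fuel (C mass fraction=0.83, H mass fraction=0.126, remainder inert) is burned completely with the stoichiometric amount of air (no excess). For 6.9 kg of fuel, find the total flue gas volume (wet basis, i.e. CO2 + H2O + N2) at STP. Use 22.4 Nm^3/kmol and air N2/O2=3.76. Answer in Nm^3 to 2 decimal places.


Per kg fuel: CO2 = (C/12 kmol)*22.4 = (0.83/12)*22.4 = 1.54933 Nm^3
Per kg fuel: H2O = (H/2 kmol)*22.4 = (0.126/2)*22.4 = 1.41120 Nm^3
O2 needed per kg fuel = C/12 + H/4 = 0.83/12 + 0.126/4 = 0.10066667 kmol
Per kg fuel: N2 = O2*3.76*22.4 = 0.10066667*3.76*22.4 = 8.47855 Nm^3
Total per kg = 1.54933 + 1.41120 + 8.47855 = 11.43908 Nm^3
Total = 11.43908 * 6.9 = 78.93 Nm^3


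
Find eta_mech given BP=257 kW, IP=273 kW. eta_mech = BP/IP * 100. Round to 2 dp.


eta_mech = (BP / IP) * 100
Ratio = 257 / 273 = 0.9414
eta_mech = 0.9414 * 100 = 94.14%


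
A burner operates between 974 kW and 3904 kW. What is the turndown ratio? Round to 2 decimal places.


TDR = Q_max / Q_min
TDR = 3904 / 974 = 4.01


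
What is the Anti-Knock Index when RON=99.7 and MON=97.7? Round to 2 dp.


AKI = (RON + MON) / 2
AKI = (99.7 + 97.7) / 2
AKI = 197.4 / 2 = 98.70


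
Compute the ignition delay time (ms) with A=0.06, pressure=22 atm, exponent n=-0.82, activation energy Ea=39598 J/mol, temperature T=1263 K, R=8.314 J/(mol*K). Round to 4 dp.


tau = A * P^n * exp(Ea/(R*T))
P^n = 22^(-0.82) = 0.07928908
Ea/(R*T) = 39598/(8.314*1263) = 3.771029
exp(Ea/(R*T)) = 43.424729
tau = 0.06 * 0.07928908 * 43.424729 = 0.2066 ms


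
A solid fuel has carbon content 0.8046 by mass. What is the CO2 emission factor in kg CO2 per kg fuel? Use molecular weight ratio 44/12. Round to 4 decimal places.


EF = C_frac * (M_CO2 / M_C)
EF = 0.8046 * (44/12)
EF = 0.8046 * 3.666667 = 2.9502 kg_CO2/kg_fuel


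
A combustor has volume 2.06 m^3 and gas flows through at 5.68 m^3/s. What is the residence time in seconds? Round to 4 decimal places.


tau = V / Q_flow
tau = 2.06 / 5.68 = 0.3627 s


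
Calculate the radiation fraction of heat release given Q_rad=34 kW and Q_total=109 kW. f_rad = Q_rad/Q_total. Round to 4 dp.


f_rad = Q_rad / Q_total
f_rad = 34 / 109 = 0.3119


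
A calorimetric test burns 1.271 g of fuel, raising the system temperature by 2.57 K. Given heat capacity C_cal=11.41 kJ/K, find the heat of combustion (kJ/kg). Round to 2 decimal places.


Hc = C_cal * delta_T / m_fuel
Q_released = 11.41 * 2.57 = 29.3237 kJ
m_fuel = 1.271 g = 1.271/1000 kg = 0.001271 kg
Hc = 29.3237 / 0.001271 = 23071.36 kJ/kg


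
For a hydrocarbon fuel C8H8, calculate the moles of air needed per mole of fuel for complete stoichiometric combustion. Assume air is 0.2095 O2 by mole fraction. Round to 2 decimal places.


Balanced combustion: C8H8 + 10 O2 -> 8 CO2 + 4 H2O
O2 needed = C + H/4 = 8 + 8/4 = 10.00 moles
Air moles = O2 / 0.2095 = 10.00 / 0.2095 = 47.73 moles air


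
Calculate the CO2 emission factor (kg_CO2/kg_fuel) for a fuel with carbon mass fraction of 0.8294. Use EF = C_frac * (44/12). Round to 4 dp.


EF = C_frac * (M_CO2 / M_C)
EF = 0.8294 * (44/12)
EF = 0.8294 * 3.666667 = 3.0411 kg_CO2/kg_fuel


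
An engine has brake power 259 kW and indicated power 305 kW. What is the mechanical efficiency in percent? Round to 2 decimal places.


eta_mech = (BP / IP) * 100
Ratio = 259 / 305 = 0.8492
eta_mech = 0.8492 * 100 = 84.92%


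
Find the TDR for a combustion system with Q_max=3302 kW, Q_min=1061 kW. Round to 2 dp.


TDR = Q_max / Q_min
TDR = 3302 / 1061 = 3.11
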